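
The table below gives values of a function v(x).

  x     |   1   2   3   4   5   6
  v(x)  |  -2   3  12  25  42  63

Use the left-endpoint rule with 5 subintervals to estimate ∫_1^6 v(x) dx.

80

Δx = 1.
Sum = 1·[(-2) + 3 + 12 + 25 + 42] = 80.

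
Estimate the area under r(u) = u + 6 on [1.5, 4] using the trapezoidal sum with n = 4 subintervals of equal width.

21.875

Δu = (4 − 1.5)/4 = 0.625.
r(1.5) = 7.5, r(2.125) = 8.125, r(2.75) = 8.75, r(3.375) = 9.375, r(4) = 10.
T_4 = (Δu/2)·[r(u_0) + 2r(u_1) + 2r(u_2) + 2r(u_3) + r(u_4)].
Sum = 21.875.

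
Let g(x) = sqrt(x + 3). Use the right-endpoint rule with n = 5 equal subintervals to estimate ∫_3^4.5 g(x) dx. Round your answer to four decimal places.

Δx = (4.5 − 3)/5 = 0.3.
Right endpoints: 3.3, 3.6, 3.9, 4.2, 4.5.
g(3.3) ≈ 2.5100, g(3.6) ≈ 2.5690, g(3.9) ≈ 2.6268, g(4.2) ≈ 2.6833, g(4.5) ≈ 2.7386.
Sum = Δx · [g(3.3) + g(3.6) + g(3.9) + g(4.2) + g(4.5)].
Sum ≈ 3.9383.

3.9383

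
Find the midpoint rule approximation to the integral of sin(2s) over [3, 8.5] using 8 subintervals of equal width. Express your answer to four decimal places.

0.6691

Δs = (8.5 − 3)/8 = 0.6875.
Midpoints: 3.34375, 4.03125, 4.71875, 5.40625, 6.09375, 6.78125, 7.46875, 8.15625.
f(3.34375) ≈ 0.3934, f(4.03125) ≈ 0.9783, f(4.71875) ≈ -0.0127, f(5.40625) ≈ -0.9833, f(6.09375) ≈ -0.3699, f(6.78125) ≈ 0.8394, f(7.46875) ≈ 0.6965, f(8.15625) ≈ -0.5684.
Sum = Δs · [f(3.34375) + f(4.03125) + f(4.71875) + ...].
Sum ≈ 0.6691.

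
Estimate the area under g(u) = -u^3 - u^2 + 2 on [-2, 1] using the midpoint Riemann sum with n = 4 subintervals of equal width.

Δu = (1 − (-2))/4 = 0.75.
Midpoints: -1.625, -0.875, -0.125, 0.625.
g(-1.625) = 1869/512, g(-0.875) = 975/512, g(-0.125) = 1017/512, g(0.625) = 699/512.
Sum = Δu · [g(-1.625) + g(-0.875) + g(-0.125) + g(0.625)].
Sum = 6.6796875.

6.6796875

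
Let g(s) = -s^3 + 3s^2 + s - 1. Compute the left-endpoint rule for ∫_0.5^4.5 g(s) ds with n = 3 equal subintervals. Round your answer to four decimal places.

7.1667

Δs = (4.5 − 0.5)/3 = 4/3.
Left endpoints: 0.5, 11/6, 19/6.
g(0.5) = 0.125, g(11/6) = 1027/216, g(19/6) = 107/216.
Sum = Δs · [g(0.5) + g(11/6) + g(19/6)].
Sum ≈ 7.1667.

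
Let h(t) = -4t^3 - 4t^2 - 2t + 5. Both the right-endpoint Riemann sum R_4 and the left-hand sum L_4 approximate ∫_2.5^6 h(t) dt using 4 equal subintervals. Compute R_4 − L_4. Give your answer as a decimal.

R_4 = -1966.69921875.
L_4 = -1155.13671875.
R_4 − L_4 = -811.5625.

-811.5625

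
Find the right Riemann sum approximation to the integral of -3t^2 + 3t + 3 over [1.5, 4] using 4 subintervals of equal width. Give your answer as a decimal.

Δt = (4 − 1.5)/4 = 0.625.
Right endpoints: 2.125, 2.75, 3.375, 4.
f(2.125) = -4.171875, f(2.75) = -11.4375, f(3.375) = -21.046875, f(4) = -33.
Sum = Δt · [f(2.125) + f(2.75) + f(3.375) + f(4)].
Sum = -43.53515625.

-43.53515625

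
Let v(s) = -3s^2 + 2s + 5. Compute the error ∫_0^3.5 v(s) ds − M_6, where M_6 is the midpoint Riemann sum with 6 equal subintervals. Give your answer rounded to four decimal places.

-0.2977

Exact integral: ∫_0^3.5 v(s) ds = -13.125.
M_6 ≈ -12.827257.
Error ≈ -13.125 − (-12.827257) ≈ -0.2977.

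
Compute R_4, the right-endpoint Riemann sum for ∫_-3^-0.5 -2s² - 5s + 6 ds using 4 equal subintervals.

20.1953125

Δs = (-0.5 − (-3))/4 = 0.625.
Right endpoints: -2.375, -1.75, -1.125, -0.5.
f(-2.375) = 6.59375, f(-1.75) = 8.625, f(-1.125) = 9.09375, f(-0.5) = 8.
Sum = Δs · [f(-2.375) + f(-1.75) + f(-1.125) + f(-0.5)].
Sum = 20.1953125.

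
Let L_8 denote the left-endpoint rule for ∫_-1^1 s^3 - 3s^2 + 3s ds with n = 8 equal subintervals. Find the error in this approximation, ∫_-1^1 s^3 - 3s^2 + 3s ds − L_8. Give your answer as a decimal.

Exact integral: ∫_-1^1 f(s) ds = -2.
L_8 = -3.0625.
Error = -2 − (-3.0625) = 1.0625.

1.0625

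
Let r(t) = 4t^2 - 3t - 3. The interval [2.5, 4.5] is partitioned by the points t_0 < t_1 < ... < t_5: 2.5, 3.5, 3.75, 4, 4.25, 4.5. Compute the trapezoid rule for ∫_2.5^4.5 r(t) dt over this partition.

74.375

Subinterval widths: 1, 0.25, 0.25, 0.25, 0.25.
r(2.5) = 14.5, r(3.5) = 35.5, r(3.75) = 42, r(4) = 49, r(4.25) = 56.5, r(4.5) = 64.5.
On each subinterval the trapezoid contributes (Δt_i/2)·[r(t_{i-1}) + r(t_i)].
Sum = 74.375.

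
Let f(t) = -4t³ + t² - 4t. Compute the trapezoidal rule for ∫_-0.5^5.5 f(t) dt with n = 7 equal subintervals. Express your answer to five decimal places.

-940.80612

Δt = (5.5 − (-0.5))/7 = 6/7.
f(-0.5) = 2.75, f(5/14) = -2035/1372, f(17/14) = -14467/1372, f(29/14) = -54259/1372, f(41/14) = -142147/1372, f(53/14) = -298867/1372, f(65/14) = -545155/1372, f(5.5) = -657.25.
T_7 = (Δt/2)·[f(t_0) + 2f(t_1) + ... + 2f(t_{6}) + f(t_7)].
Sum ≈ -940.80612.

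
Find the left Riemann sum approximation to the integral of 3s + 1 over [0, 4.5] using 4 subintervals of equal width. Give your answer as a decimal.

Δs = (4.5 − 0)/4 = 1.125.
Left endpoints: 0, 1.125, 2.25, 3.375.
f(0) = 1, f(1.125) = 4.375, f(2.25) = 7.75, f(3.375) = 11.125.
Sum = Δs · [f(0) + f(1.125) + f(2.25) + f(3.375)].
Sum = 27.28125.

27.28125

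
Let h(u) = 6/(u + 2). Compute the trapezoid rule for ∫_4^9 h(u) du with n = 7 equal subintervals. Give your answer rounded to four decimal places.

3.6418

Δu = (9 − 4)/7 = 5/7.
h(4) = 1, h(33/7) = 42/47, h(38/7) = 21/26, h(43/7) = 14/19, h(48/7) = 21/31, h(53/7) = 42/67, h(58/7) = 7/12, h(9) = 6/11.
T_7 = (Δu/2)·[h(u_0) + 2h(u_1) + ... + 2h(u_{6}) + h(u_7)].
Sum ≈ 3.6418.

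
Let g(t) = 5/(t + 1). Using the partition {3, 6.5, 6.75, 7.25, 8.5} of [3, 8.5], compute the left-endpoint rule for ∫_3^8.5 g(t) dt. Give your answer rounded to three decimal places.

5.622

Subinterval widths: 3.5, 0.25, 0.5, 1.25.
Left endpoints: 3, 6.5, 6.75, 7.25.
g(3) = 1.25, g(6.5) = 2/3, g(6.75) = 20/31, g(7.25) = 20/33.
Sum = Σ Δt_i · g(t_i).
Sum ≈ 5.622.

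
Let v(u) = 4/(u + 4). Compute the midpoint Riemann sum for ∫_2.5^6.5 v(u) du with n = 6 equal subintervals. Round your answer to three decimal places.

Δu = (6.5 − 2.5)/6 = 2/3.
Midpoints: 17/6, 3.5, 25/6, 29/6, 5.5, 37/6.
v(17/6) = 24/41, v(3.5) = 8/15, v(25/6) = 24/49, v(29/6) = 24/53, v(5.5) = 8/19, v(37/6) = 24/61.
Sum = Δu · [v(17/6) + v(3.5) + v(25/6) + ...].
Sum ≈ 1.917.

1.917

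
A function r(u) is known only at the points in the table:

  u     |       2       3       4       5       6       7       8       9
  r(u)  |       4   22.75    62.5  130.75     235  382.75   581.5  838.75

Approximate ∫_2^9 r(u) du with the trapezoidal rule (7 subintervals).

1836.625

Δu = 1.
T_7 = (1/2)·[4 + 2·22.75 + 2·62.5 + 2·130.75 + 2·235 + 2·382.75 + 2·581.5 + 838.75] = 1836.625.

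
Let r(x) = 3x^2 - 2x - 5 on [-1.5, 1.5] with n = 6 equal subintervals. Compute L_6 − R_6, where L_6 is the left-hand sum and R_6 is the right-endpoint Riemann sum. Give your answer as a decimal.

3

L_6 = -6.375.
R_6 = -9.375.
L_6 − R_6 = 3.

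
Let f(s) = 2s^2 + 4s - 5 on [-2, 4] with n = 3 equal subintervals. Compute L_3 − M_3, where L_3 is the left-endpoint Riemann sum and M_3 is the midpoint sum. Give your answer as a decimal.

-36

L_3 = 2.
M_3 = 38.
L_3 − M_3 = -36.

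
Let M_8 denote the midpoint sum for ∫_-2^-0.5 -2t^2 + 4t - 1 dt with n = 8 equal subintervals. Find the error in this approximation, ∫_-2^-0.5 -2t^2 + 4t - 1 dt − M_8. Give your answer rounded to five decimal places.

-0.00879

Exact integral: ∫_-2^-0.5 f(t) dt = -14.25.
M_8 ≈ -14.2412109.
Error ≈ -14.25 − (-14.2412109) ≈ -0.00879.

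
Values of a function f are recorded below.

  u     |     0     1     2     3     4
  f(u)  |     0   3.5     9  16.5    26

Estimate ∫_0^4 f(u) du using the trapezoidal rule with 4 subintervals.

Δu = 1.
T_4 = (1/2)·[0 + 2·3.5 + 2·9 + 2·16.5 + 26] = 42.

42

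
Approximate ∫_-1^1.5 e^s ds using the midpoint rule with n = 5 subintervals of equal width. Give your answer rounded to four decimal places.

Δs = (1.5 − (-1))/5 = 0.5.
Midpoints: -0.75, -0.25, 0.25, 0.75, 1.25.
f(-0.75) ≈ 0.4724, f(-0.25) ≈ 0.7788, f(0.25) ≈ 1.2840, f(0.75) ≈ 2.1170, f(1.25) ≈ 3.4903.
Sum = Δs · [f(-0.75) + f(-0.25) + f(0.25) + f(0.75) + f(1.25)].
Sum ≈ 4.0713.

4.0713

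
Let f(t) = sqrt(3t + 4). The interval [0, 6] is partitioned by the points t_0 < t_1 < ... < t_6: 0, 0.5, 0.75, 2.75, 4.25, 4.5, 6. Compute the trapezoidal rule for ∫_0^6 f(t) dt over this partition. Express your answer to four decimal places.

21.0762

Subinterval widths: 0.5, 0.25, 2, 1.5, 0.25, 1.5.
f(0) ≈ 2.0000, f(0.5) ≈ 2.3452, f(0.75) ≈ 2.5000, f(2.75) ≈ 3.5000, f(4.25) ≈ 4.0927, f(4.5) ≈ 4.1833, f(6) ≈ 4.6904.
On each subinterval the trapezoid contributes (Δt_i/2)·[f(t_{i-1}) + f(t_i)].
Sum ≈ 21.0762.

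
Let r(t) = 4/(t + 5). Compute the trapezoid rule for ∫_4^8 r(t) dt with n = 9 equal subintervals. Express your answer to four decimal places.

Δt = (8 − 4)/9 = 4/9.
r(4) = 4/9, r(40/9) = 36/85, r(44/9) = 36/89, r(16/3) = 12/31, r(52/9) = 36/97, r(56/9) = 36/101, r(20/3) = 12/35, r(64/9) = 36/109, r(68/9) = 36/113, r(8) = 4/13.
T_9 = (Δt/2)·[r(t_0) + 2r(t_1) + ... + 2r(t_{8}) + r(t_9)].
Sum ≈ 1.4713.

1.4713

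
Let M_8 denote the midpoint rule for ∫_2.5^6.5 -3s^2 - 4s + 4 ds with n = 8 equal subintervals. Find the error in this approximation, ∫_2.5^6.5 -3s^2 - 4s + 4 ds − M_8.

-0.25

Exact integral: ∫_2.5^6.5 f(s) ds = -315.
M_8 = -314.75.
Error = -315 − (-314.75) = -0.25.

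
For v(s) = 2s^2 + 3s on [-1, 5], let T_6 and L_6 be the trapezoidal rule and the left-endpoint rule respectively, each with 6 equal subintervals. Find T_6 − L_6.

T_6 = 122.
L_6 = 89.
T_6 − L_6 = 33.

33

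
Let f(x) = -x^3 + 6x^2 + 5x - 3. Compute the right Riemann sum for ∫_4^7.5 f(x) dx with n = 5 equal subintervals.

41.0375

Δx = (7.5 − 4)/5 = 0.7.
Right endpoints: 4.7, 5.4, 6.1, 6.8, 7.5.
f(4.7) = 49.217, f(5.4) = 41.496, f(6.1) = 23.779, f(6.8) = -5.992, f(7.5) = -49.875.
Sum = Δx · [f(4.7) + f(5.4) + f(6.1) + f(6.8) + f(7.5)].
Sum = 41.0375.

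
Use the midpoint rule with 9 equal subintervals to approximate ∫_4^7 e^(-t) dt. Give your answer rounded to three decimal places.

Δt = (7 − 4)/9 = 1/3.
Midpoints: 25/6, 4.5, 29/6, 31/6, 5.5, 35/6, 37/6, 6.5, 41/6.
f(25/6) ≈ 0.016, f(4.5) ≈ 0.011, f(29/6) ≈ 0.008, f(31/6) ≈ 0.006, f(5.5) ≈ 0.004, f(35/6) ≈ 0.003, f(37/6) ≈ 0.002, f(6.5) ≈ 0.002, f(41/6) ≈ 0.001.
Sum = Δt · [f(25/6) + f(4.5) + f(29/6) + ...].
Sum ≈ 0.017.

0.017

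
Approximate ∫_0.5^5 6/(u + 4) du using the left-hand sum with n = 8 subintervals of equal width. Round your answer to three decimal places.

4.352

Δu = (5 − 0.5)/8 = 0.5625.
Left endpoints: 0.5, 1.0625, 1.625, 2.1875, 2.75, 3.3125, 3.875, 4.4375.
f(0.5) = 4/3, f(1.0625) = 32/27, f(1.625) = 16/15, f(2.1875) = 32/33, f(2.75) = 8/9, f(3.3125) = 32/39, f(3.875) = 16/21, f(4.4375) = 32/45.
Sum = Δu · [f(0.5) + f(1.0625) + f(1.625) + ...].
Sum ≈ 4.352.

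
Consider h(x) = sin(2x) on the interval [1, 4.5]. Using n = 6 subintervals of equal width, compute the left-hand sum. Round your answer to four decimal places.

0.3638

Δx = (4.5 − 1)/6 = 7/12.
Left endpoints: 1, 19/12, 13/6, 2.75, 10/3, 47/12.
h(1) ≈ 0.9093, h(19/12) ≈ -0.0251, h(13/6) ≈ -0.9290, h(2.75) ≈ -0.7055, h(10/3) ≈ 0.3742, h(47/12) ≈ 0.9998.
Sum = Δx · [h(1) + h(19/12) + h(13/6) + ...].
Sum ≈ 0.3638.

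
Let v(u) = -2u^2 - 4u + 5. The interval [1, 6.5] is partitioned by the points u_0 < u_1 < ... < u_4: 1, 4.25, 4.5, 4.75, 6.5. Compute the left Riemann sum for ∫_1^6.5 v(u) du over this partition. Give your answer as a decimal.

-132.125

Subinterval widths: 3.25, 0.25, 0.25, 1.75.
Left endpoints: 1, 4.25, 4.5, 4.75.
v(1) = -1, v(4.25) = -48.125, v(4.5) = -53.5, v(4.75) = -59.125.
Sum = Σ Δu_i · v(u_i).
Sum = -132.125.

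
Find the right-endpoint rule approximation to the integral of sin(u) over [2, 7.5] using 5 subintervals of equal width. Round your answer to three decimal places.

Δu = (7.5 − 2)/5 = 1.1.
Right endpoints: 3.1, 4.2, 5.3, 6.4, 7.5.
f(3.1) ≈ 0.042, f(4.2) ≈ -0.872, f(5.3) ≈ -0.832, f(6.4) ≈ 0.117, f(7.5) ≈ 0.938.
Sum = Δu · [f(3.1) + f(4.2) + f(5.3) + f(6.4) + f(7.5)].
Sum ≈ -0.668.

-0.668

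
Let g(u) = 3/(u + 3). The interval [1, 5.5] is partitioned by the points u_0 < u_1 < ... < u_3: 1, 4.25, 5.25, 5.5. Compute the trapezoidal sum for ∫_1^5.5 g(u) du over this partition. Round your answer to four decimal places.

2.3695

Subinterval widths: 3.25, 1, 0.25.
g(1) = 0.75, g(4.25) = 12/29, g(5.25) = 4/11, g(5.5) = 6/17.
On each subinterval the trapezoid contributes (Δu_i/2)·[g(u_{i-1}) + g(u_i)].
Sum ≈ 2.3695.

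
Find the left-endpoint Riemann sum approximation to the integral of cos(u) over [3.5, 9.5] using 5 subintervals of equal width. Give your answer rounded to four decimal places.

Δu = (9.5 − 3.5)/5 = 1.2.
Left endpoints: 3.5, 4.7, 5.9, 7.1, 8.3.
f(3.5) ≈ -0.9365, f(4.7) ≈ -0.0124, f(5.9) ≈ 0.9275, f(7.1) ≈ 0.6845, f(8.3) ≈ -0.4314.
Sum = Δu · [f(3.5) + f(4.7) + f(5.9) + f(7.1) + f(8.3)].
Sum ≈ 0.2782.

0.2782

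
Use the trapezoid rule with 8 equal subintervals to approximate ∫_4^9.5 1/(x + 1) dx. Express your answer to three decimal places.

0.743

Δx = (9.5 − 4)/8 = 0.6875.
f(4) = 0.2, f(4.6875) = 16/91, f(5.375) = 8/51, f(6.0625) = 16/113, f(6.75) = 4/31, f(7.4375) = 16/135, f(8.125) = 8/73, f(8.8125) = 16/157, f(9.5) = 2/21.
T_8 = (Δx/2)·[f(x_0) + 2f(x_1) + ... + 2f(x_{7}) + f(x_8)].
Sum ≈ 0.743.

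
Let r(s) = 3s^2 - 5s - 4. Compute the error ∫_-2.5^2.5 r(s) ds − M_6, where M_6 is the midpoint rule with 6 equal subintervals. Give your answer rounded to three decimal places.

Exact integral: ∫_-2.5^2.5 r(s) ds = 11.25.
M_6 ≈ 10.38194.
Error ≈ 11.25 − 10.38194 ≈ 0.868.

0.868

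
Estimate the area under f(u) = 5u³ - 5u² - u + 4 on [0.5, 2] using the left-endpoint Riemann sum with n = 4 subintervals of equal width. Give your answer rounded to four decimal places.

7.8193

Δu = (2 − 0.5)/4 = 0.375.
Left endpoints: 0.5, 0.875, 1.25, 1.625.
f(0.5) = 2.875, f(0.875) = 1355/512, f(1.25) = 4.703125, f(1.625) = 5441/512.
Sum = Δu · [f(0.5) + f(0.875) + f(1.25) + f(1.625)].
Sum ≈ 7.8193.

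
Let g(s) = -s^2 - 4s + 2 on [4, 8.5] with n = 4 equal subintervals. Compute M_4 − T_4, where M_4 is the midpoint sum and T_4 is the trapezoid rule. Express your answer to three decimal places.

1.424

M_4 ≈ -286.40039.
T_4 = -287.82421875.
M_4 − T_4 ≈ 1.424.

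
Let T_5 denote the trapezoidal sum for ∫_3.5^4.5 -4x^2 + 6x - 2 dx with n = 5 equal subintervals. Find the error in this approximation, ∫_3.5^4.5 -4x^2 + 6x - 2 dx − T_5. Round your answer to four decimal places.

Exact integral: ∫_3.5^4.5 f(x) dx ≈ -42.333333.
T_5 = -42.36.
Error ≈ -42.333333 − (-42.36) ≈ 0.0267.

0.0267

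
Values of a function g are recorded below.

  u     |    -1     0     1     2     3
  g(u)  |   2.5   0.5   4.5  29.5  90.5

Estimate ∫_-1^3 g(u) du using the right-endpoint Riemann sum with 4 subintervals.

125

Δu = 1.
Sum = 1·[0.5 + 4.5 + 29.5 + 90.5] = 125.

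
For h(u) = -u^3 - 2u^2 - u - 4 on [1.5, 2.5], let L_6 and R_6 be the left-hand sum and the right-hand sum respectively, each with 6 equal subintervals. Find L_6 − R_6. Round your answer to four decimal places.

L_6 ≈ -20.932870.
R_6 ≈ -24.474537.
L_6 − R_6 ≈ 3.5417.

3.5417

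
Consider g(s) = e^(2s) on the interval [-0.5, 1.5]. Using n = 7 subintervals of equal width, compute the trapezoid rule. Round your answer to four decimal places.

10.1256

Δs = (1.5 − (-0.5))/7 = 2/7.
g(-0.5) ≈ 0.3679, g(-3/14) ≈ 0.6514, g(1/14) ≈ 1.1536, g(5/14) ≈ 2.0427, g(9/14) ≈ 3.6173, g(13/14) ≈ 6.4054, g(17/14) ≈ 11.3427, g(1.5) ≈ 20.0855.
T_7 = (Δs/2)·[g(s_0) + 2g(s_1) + ... + 2g(s_{6}) + g(s_7)].
Sum ≈ 10.1256.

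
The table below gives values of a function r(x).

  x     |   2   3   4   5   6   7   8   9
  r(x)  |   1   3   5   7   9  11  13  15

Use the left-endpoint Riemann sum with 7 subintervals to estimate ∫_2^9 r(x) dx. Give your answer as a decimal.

49

Δx = 1.
Sum = 1·[1 + 3 + 5 + 7 + 9 + 11 + 13] = 49.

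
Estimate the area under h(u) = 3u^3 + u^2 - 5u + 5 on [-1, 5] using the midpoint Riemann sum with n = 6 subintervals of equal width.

470.5

Δu = (5 − (-1))/6 = 1.
Midpoints: -0.5, 0.5, 1.5, 2.5, 3.5, 4.5.
h(-0.5) = 7.375, h(0.5) = 3.125, h(1.5) = 9.875, h(2.5) = 45.625, h(3.5) = 128.375, h(4.5) = 276.125.
Sum = Δu · [h(-0.5) + h(0.5) + h(1.5) + ...].
Sum = 470.5.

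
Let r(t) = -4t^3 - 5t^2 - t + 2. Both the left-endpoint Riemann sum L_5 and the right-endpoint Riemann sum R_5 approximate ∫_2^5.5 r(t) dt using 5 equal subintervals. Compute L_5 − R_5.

L_5 = -914.55.
R_5 = -1452.325.
L_5 − R_5 = 537.775.

537.775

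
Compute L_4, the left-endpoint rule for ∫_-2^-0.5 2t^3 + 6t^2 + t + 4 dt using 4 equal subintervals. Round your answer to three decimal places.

Δt = (-0.5 − (-2))/4 = 0.375.
Left endpoints: -2, -1.625, -1.25, -0.875.
f(-2) = 10, f(-1.625) = 9.63671875, f(-1.25) = 8.21875, f(-0.875) = 6.37890625.
Sum = Δt · [f(-2) + f(-1.625) + f(-1.25) + f(-0.875)].
Sum ≈ 12.838.

12.838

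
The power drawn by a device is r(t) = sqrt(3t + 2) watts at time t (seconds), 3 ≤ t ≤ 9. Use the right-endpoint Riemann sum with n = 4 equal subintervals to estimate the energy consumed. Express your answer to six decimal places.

28.116078

Δt = (9 − 3)/4 = 1.5.
Right endpoints: 4.5, 6, 7.5, 9.
r(4.5) ≈ 3.937004, r(6) ≈ 4.472136, r(7.5) ≈ 4.949747, r(9) ≈ 5.385165.
Sum = Δt · [r(4.5) + r(6) + r(7.5) + r(9)].
Sum ≈ 28.116078.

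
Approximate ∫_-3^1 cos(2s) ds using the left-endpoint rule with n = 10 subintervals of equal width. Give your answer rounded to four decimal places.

0.5732

Δs = (1 − (-3))/10 = 0.4.
Left endpoints: -3, -2.6, -2.2, -1.8, -1.4, -1, -0.6, -0.2, 0.2, 0.6.
f(-3) ≈ 0.9602, f(-2.6) ≈ 0.4685, f(-2.2) ≈ -0.3073, f(-1.8) ≈ -0.8968, f(-1.4) ≈ -0.9422, f(-1) ≈ -0.4161, f(-0.6) ≈ 0.3624, f(-0.2) ≈ 0.9211, f(0.2) ≈ 0.9211, f(0.6) ≈ 0.3624.
Sum = Δs · [f(-3) + f(-2.6) + f(-2.2) + ...].
Sum ≈ 0.5732.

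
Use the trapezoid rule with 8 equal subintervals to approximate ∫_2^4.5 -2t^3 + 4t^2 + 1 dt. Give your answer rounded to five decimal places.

Δt = (4.5 − 2)/8 = 0.3125.
f(2) = 1, f(2.3125) = -4797/2048, f(2.625) = -7.61328125, f(2.9375) = -31087/2048, f(3.25) = -25.40625, f(3.5625) = -79177/2048, f(3.875) = -55.30859375, f(4.1875) = -155067/2048, f(4.5) = -100.25.
T_8 = (Δt/2)·[f(t_0) + 2f(t_1) + ... + 2f(t_{7}) + f(t_8)].
Sum ≈ -84.32861.

-84.32861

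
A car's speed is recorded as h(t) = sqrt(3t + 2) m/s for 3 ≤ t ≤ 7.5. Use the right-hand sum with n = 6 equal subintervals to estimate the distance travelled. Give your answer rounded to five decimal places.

Δt = (7.5 − 3)/6 = 0.75.
Right endpoints: 3.75, 4.5, 5.25, 6, 6.75, 7.5.
h(3.75) ≈ 3.64005, h(4.5) ≈ 3.93700, h(5.25) ≈ 4.21307, h(6) ≈ 4.47214, h(6.75) ≈ 4.71699, h(7.5) ≈ 4.94975.
Sum = Δt · [h(3.75) + h(4.5) + h(5.25) + ...].
Sum ≈ 19.44676.

19.44676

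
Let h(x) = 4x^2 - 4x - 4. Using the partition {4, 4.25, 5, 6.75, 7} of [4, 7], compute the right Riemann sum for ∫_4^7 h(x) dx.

375.5

Subinterval widths: 0.25, 0.75, 1.75, 0.25.
Right endpoints: 4.25, 5, 6.75, 7.
h(4.25) = 51.25, h(5) = 76, h(6.75) = 151.25, h(7) = 164.
Sum = Σ Δx_i · h(x_i).
Sum = 375.5.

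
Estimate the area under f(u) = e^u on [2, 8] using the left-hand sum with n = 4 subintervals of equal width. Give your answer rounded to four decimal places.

1281.0890

Δu = (8 − 2)/4 = 1.5.
Left endpoints: 2, 3.5, 5, 6.5.
f(2) ≈ 7.3891, f(3.5) ≈ 33.1155, f(5) ≈ 148.4132, f(6.5) ≈ 665.1416.
Sum = Δu · [f(2) + f(3.5) + f(5) + f(6.5)].
Sum ≈ 1281.0890.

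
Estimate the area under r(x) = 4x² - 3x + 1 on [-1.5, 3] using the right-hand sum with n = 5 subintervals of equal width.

Δx = (3 − (-1.5))/5 = 0.9.
Right endpoints: -0.6, 0.3, 1.2, 2.1, 3.
r(-0.6) = 4.24, r(0.3) = 0.46, r(1.2) = 3.16, r(2.1) = 12.34, r(3) = 28.
Sum = Δx · [r(-0.6) + r(0.3) + r(1.2) + r(2.1) + r(3)].
Sum = 43.38.

43.38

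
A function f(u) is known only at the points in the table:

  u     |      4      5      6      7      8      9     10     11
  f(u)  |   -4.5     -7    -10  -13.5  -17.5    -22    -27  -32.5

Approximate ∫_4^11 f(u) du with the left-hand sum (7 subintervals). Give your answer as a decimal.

Δu = 1.
Sum = 1·[(-4.5) + (-7) + (-10) + (-13.5) + (-17.5) + (-22) + (-27)] = -101.5.

-101.5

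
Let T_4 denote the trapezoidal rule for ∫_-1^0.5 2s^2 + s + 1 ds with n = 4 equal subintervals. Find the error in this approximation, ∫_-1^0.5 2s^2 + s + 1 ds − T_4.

-0.0703125

Exact integral: ∫_-1^0.5 f(s) ds = 1.875.
T_4 = 1.9453125.
Error = 1.875 − 1.9453125 = -0.0703125.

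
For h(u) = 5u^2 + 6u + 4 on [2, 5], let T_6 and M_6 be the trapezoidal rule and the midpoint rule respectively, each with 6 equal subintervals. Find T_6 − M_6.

0.9375

T_6 = 270.625.
M_6 = 269.6875.
T_6 − M_6 = 0.9375.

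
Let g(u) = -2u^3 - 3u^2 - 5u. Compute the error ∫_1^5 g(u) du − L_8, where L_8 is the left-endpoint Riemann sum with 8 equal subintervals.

-81.5

Exact integral: ∫_1^5 g(u) du = -496.
L_8 = -414.5.
Error = -496 − (-414.5) = -81.5.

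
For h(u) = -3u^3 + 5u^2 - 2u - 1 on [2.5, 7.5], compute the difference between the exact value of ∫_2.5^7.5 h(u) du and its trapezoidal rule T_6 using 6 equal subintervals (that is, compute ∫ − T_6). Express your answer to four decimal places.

23.1481

Exact integral: ∫_2.5^7.5 h(u) du ≈ -1721.666667.
T_6 ≈ -1744.814815.
Error ≈ -1721.666667 − (-1744.814815) ≈ 23.1481.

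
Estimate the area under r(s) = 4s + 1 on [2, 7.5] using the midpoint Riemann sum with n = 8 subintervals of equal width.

110

Δs = (7.5 − 2)/8 = 0.6875.
Midpoints: 2.34375, 3.03125, 3.71875, 4.40625, 5.09375, 5.78125, 6.46875, 7.15625.
r(2.34375) = 10.375, r(3.03125) = 13.125, r(3.71875) = 15.875, r(4.40625) = 18.625, r(5.09375) = 21.375, r(5.78125) = 24.125, r(6.46875) = 26.875, r(7.15625) = 29.625.
Sum = Δs · [r(2.34375) + r(3.03125) + r(3.71875) + ...].
Sum = 110.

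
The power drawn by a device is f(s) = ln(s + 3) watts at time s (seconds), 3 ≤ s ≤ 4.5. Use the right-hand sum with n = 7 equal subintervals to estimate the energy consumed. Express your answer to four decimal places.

2.8850

Δs = (4.5 − 3)/7 = 3/14.
Right endpoints: 45/14, 24/7, 51/14, 27/7, 57/14, 30/7, 4.5.
f(45/14) ≈ 1.8269, f(24/7) ≈ 1.8608, f(51/14) ≈ 1.8935, f(27/7) ≈ 1.9253, f(57/14) ≈ 1.9561, f(30/7) ≈ 1.9859, f(4.5) ≈ 2.0149.
Sum = Δs · [f(45/14) + f(24/7) + f(51/14) + ...].
Sum ≈ 2.8850.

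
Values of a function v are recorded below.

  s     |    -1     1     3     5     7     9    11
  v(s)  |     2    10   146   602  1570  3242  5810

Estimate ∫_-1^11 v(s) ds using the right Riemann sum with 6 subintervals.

22760

Δs = 2.
Sum = 2·[10 + 146 + 602 + 1570 + 3242 + 5810] = 22760.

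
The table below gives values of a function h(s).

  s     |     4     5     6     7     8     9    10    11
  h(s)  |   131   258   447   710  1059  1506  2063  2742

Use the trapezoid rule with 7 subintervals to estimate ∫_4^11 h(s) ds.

7479.5

Δs = 1.
T_7 = (1/2)·[131 + 2·258 + 2·447 + 2·710 + 2·1059 + 2·1506 + 2·2063 + 2742] = 7479.5.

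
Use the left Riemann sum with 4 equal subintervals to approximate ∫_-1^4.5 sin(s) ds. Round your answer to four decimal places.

Δs = (4.5 − (-1))/4 = 1.375.
Left endpoints: -1, 0.375, 1.75, 3.125.
f(-1) ≈ -0.8415, f(0.375) ≈ 0.3663, f(1.75) ≈ 0.9840, f(3.125) ≈ 0.0166.
Sum = Δs · [f(-1) + f(0.375) + f(1.75) + f(3.125)].
Sum ≈ 0.7224.

0.7224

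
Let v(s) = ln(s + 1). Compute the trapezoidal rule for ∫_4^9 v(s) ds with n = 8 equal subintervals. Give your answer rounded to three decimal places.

9.975

Δs = (9 − 4)/8 = 0.625.
v(4) ≈ 1.609, v(4.625) ≈ 1.727, v(5.25) ≈ 1.833, v(5.875) ≈ 1.928, v(6.5) ≈ 2.015, v(7.125) ≈ 2.095, v(7.75) ≈ 2.169, v(8.375) ≈ 2.238, v(9) ≈ 2.303.
T_8 = (Δs/2)·[v(s_0) + 2v(s_1) + ... + 2v(s_{7}) + v(s_8)].
Sum ≈ 9.975.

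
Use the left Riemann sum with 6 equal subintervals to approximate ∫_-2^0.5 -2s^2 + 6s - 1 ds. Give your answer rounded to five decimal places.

Δs = (0.5 − (-2))/6 = 5/12.
Left endpoints: -2, -19/12, -7/6, -0.75, -1/3, 1/12.
f(-2) = -21, f(-19/12) = -1117/72, f(-7/6) = -193/18, f(-0.75) = -6.625, f(-1/3) = -29/9, f(1/12) = -37/72.
Sum = Δs · [f(-2) + f(-19/12) + f(-7/6) + ...].
Sum ≈ -23.99884.

-23.99884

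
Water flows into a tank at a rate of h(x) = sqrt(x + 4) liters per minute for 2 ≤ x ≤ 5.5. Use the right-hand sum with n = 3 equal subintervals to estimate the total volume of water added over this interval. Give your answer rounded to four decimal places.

Δx = (5.5 − 2)/3 = 7/6.
Right endpoints: 19/6, 13/3, 5.5.
h(19/6) ≈ 2.6771, h(13/3) ≈ 2.8868, h(5.5) ≈ 3.0822.
Sum = Δx · [h(19/6) + h(13/3) + h(5.5)].
Sum ≈ 10.0870.

10.0870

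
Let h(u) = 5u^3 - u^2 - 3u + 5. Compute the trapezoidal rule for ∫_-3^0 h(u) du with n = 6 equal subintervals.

-84.6875

Δu = (0 − (-3))/6 = 0.5.
h(-3) = -130, h(-2.5) = -71.875, h(-2) = -33, h(-1.5) = -9.625, h(-1) = 2, h(-0.5) = 5.625, h(0) = 5.
T_6 = (Δu/2)·[h(u_0) + 2h(u_1) + ... + 2h(u_{5}) + h(u_6)].
Sum = -84.6875.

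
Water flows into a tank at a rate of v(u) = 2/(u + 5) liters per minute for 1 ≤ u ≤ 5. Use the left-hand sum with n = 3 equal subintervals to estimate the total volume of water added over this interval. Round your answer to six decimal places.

1.115773

Δu = (5 − 1)/3 = 4/3.
Left endpoints: 1, 7/3, 11/3.
v(1) = 1/3, v(7/3) = 3/11, v(11/3) = 3/13.
Sum = Δu · [v(1) + v(7/3) + v(11/3)].
Sum ≈ 1.115773.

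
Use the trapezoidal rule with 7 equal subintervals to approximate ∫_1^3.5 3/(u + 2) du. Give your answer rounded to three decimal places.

Δu = (3.5 − 1)/7 = 5/14.
f(1) = 1, f(19/14) = 42/47, f(12/7) = 21/26, f(29/14) = 14/19, f(17/7) = 21/31, f(39/14) = 42/67, f(22/7) = 7/12, f(3.5) = 6/11.
T_7 = (Δu/2)·[f(u_0) + 2f(u_1) + ... + 2f(u_{6}) + f(u_7)].
Sum ≈ 1.821.

1.821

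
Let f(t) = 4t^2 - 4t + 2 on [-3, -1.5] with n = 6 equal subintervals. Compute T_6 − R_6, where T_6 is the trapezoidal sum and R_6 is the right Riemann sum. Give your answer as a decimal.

T_6 = 48.0625.
R_6 = 43.9375.
T_6 − R_6 = 4.125.

4.125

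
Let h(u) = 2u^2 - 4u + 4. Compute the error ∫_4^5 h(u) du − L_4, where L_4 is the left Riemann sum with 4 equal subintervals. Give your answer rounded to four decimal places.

1.7292

Exact integral: ∫_4^5 h(u) du ≈ 26.666667.
L_4 = 24.9375.
Error ≈ 26.666667 − 24.9375 ≈ 1.7292.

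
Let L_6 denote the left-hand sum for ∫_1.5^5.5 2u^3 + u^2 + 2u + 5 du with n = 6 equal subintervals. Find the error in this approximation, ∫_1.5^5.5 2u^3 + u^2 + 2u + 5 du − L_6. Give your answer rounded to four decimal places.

Exact integral: ∫_1.5^5.5 f(u) du ≈ 557.333333.
L_6 ≈ 443.185185.
Error ≈ 557.333333 − 443.185185 ≈ 114.1481.

114.1481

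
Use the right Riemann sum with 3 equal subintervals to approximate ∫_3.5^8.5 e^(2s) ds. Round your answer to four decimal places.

41745661.3113

Δs = (8.5 − 3.5)/3 = 5/3.
Right endpoints: 31/6, 41/6, 8.5.
f(31/6) ≈ 30740.4093, f(41/6) ≈ 861703.6238, f(8.5) ≈ 24154952.7536.
Sum = Δs · [f(31/6) + f(41/6) + f(8.5)].
Sum ≈ 41745661.3113.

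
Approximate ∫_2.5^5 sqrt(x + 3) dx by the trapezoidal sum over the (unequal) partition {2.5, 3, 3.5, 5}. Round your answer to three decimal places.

Subinterval widths: 0.5, 0.5, 1.5.
f(2.5) ≈ 2.345, f(3) ≈ 2.449, f(3.5) ≈ 2.550, f(5) ≈ 2.828.
On each subinterval the trapezoid contributes (Δx_i/2)·[f(x_{i-1}) + f(x_i)].
Sum ≈ 6.482.

6.482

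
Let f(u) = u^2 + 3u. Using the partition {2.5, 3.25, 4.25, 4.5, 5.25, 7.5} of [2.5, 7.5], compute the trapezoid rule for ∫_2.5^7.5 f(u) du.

212.625

Subinterval widths: 0.75, 1, 0.25, 0.75, 2.25.
f(2.5) = 13.75, f(3.25) = 20.3125, f(4.25) = 30.8125, f(4.5) = 33.75, f(5.25) = 43.3125, f(7.5) = 78.75.
On each subinterval the trapezoid contributes (Δu_i/2)·[f(u_{i-1}) + f(u_i)].
Sum = 212.625.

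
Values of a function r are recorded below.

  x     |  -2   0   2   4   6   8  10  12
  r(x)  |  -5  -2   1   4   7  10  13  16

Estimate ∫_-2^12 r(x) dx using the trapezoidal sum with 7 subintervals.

77

Δx = 2.
T_7 = (2/2)·[(-5) + 2·(-2) + 2·1 + 2·4 + 2·7 + 2·10 + 2·13 + 16] = 77.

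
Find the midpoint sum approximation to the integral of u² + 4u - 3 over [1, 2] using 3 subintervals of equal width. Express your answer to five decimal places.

5.32407

Δu = (2 − 1)/3 = 1/3.
Midpoints: 7/6, 1.5, 11/6.
f(7/6) = 109/36, f(1.5) = 5.25, f(11/6) = 277/36.
Sum = Δu · [f(7/6) + f(1.5) + f(11/6)].
Sum ≈ 5.32407.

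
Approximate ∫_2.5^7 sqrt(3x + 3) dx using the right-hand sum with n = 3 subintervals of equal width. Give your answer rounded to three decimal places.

19.782

Δx = (7 − 2.5)/3 = 1.5.
Right endpoints: 4, 5.5, 7.
f(4) ≈ 3.873, f(5.5) ≈ 4.416, f(7) ≈ 4.899.
Sum = Δx · [f(4) + f(5.5) + f(7)].
Sum ≈ 19.782.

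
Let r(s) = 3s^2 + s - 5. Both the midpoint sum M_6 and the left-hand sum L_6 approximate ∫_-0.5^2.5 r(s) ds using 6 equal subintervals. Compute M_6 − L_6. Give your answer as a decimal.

M_6 = 3.5625.
L_6 = -1.125.
M_6 − L_6 = 4.6875.

4.6875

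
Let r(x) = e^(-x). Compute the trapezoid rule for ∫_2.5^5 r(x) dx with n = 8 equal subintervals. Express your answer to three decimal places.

0.076

Δx = (5 − 2.5)/8 = 0.3125.
r(2.5) ≈ 0.082, r(2.8125) ≈ 0.060, r(3.125) ≈ 0.044, r(3.4375) ≈ 0.032, r(3.75) ≈ 0.024, r(4.0625) ≈ 0.017, r(4.375) ≈ 0.013, r(4.6875) ≈ 0.009, r(5) ≈ 0.007.
T_8 = (Δx/2)·[r(x_0) + 2r(x_1) + ... + 2r(x_{7}) + r(x_8)].
Sum ≈ 0.076.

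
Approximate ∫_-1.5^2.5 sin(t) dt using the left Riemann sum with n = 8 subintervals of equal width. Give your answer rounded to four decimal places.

Δt = (2.5 − (-1.5))/8 = 0.5.
Left endpoints: -1.5, -1, -0.5, 0, 0.5, 1, 1.5, 2.
f(-1.5) ≈ -0.9975, f(-1) ≈ -0.8415, f(-0.5) ≈ -0.4794, f(0) ≈ 0.0000, f(0.5) ≈ 0.4794, f(1) ≈ 0.8415, f(1.5) ≈ 0.9975, f(2) ≈ 0.9093.
Sum = Δt · [f(-1.5) + f(-1) + f(-0.5) + ...].
Sum ≈ 0.4546.

0.4546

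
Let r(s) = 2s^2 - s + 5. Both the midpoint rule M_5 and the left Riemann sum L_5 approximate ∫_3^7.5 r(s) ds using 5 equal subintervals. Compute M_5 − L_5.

M_5 = 261.5175.
L_5 = 222.84.
M_5 − L_5 = 38.6775.

38.6775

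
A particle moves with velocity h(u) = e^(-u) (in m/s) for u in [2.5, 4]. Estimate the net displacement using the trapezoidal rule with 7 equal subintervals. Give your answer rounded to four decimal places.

Δu = (4 − 2.5)/7 = 3/14.
h(2.5) ≈ 0.0821, h(19/7) ≈ 0.0663, h(41/14) ≈ 0.0535, h(22/7) ≈ 0.0432, h(47/14) ≈ 0.0348, h(25/7) ≈ 0.0281, h(53/14) ≈ 0.0227, h(4) ≈ 0.0183.
T_7 = (Δu/2)·[h(u_0) + 2h(u_1) + ... + 2h(u_{6}) + h(u_7)].
Sum ≈ 0.0640.

0.0640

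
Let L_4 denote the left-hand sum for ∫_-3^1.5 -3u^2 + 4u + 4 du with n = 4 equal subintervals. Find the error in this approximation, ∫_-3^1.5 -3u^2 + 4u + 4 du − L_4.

Exact integral: ∫_-3^1.5 f(u) du = -25.875.
L_4 = -50.23828125.
Error = -25.875 − (-50.23828125) = 24.36328125.

24.36328125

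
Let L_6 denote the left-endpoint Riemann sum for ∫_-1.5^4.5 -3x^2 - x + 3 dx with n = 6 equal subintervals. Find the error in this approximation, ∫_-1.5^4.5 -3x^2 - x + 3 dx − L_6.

Exact integral: ∫_-1.5^4.5 f(x) dx = -85.5.
L_6 = -58.5.
Error = -85.5 − (-58.5) = -27.

-27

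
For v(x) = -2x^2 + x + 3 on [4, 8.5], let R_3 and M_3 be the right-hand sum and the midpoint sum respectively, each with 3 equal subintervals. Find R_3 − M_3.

-86.0625

R_3 = -409.5.
M_3 = -323.4375.
R_3 − M_3 = -86.0625.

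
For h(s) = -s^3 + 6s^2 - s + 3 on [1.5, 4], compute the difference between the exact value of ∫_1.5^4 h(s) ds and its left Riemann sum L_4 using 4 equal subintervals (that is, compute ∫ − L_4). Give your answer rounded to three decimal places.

6.421

Exact integral: ∫_1.5^4 h(s) ds = 59.140625.
L_4 ≈ 52.71973.
Error ≈ 59.140625 − 52.71973 ≈ 6.421.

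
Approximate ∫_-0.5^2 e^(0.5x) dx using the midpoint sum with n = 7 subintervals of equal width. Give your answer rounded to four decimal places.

3.8738

Δx = (2 − (-0.5))/7 = 5/14.
Midpoints: -9/28, 1/28, 11/28, 0.75, 31/28, 41/28, 51/28.
f(-9/28) ≈ 0.8515, f(1/28) ≈ 1.0180, f(11/28) ≈ 1.2170, f(0.75) ≈ 1.4550, f(31/28) ≈ 1.7395, f(41/28) ≈ 2.0795, f(51/28) ≈ 2.4861.
Sum = Δx · [f(-9/28) + f(1/28) + f(11/28) + ...].
Sum ≈ 3.8738.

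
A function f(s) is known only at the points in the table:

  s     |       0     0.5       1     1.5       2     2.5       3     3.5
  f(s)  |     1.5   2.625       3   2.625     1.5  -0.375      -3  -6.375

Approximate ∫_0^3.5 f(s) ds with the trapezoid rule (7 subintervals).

Δs = 0.5.
T_7 = (0.5/2)·[1.5 + 2·2.625 + 2·3 + 2·2.625 + 2·1.5 + 2·(-0.375) + 2·(-3) + (-6.375)] = 1.96875.

1.96875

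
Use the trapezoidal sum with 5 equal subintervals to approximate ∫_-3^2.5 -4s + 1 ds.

Δs = (2.5 − (-3))/5 = 1.1.
f(-3) = 13, f(-1.9) = 8.6, f(-0.8) = 4.2, f(0.3) = -0.2, f(1.4) = -4.6, f(2.5) = -9.
T_5 = (Δs/2)·[f(s_0) + 2f(s_1) + ... + 2f(s_{4}) + f(s_5)].
Sum = 11.

11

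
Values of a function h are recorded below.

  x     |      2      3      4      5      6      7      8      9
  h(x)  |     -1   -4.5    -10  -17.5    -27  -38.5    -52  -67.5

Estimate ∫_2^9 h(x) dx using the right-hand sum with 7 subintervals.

Δx = 1.
Sum = 1·[(-4.5) + (-10) + (-17.5) + (-27) + (-38.5) + (-52) + (-67.5)] = -217.

-217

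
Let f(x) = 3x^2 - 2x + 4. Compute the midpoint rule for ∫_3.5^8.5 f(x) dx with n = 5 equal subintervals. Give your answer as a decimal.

Δx = (8.5 − 3.5)/5 = 1.
Midpoints: 4, 5, 6, 7, 8.
f(4) = 44, f(5) = 69, f(6) = 100, f(7) = 137, f(8) = 180.
Sum = Δx · [f(4) + f(5) + f(6) + f(7) + f(8)].
Sum = 530.

530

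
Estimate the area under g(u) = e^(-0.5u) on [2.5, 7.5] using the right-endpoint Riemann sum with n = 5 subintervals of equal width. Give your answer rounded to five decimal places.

0.40539

Δu = (7.5 − 2.5)/5 = 1.
Right endpoints: 3.5, 4.5, 5.5, 6.5, 7.5.
g(3.5) ≈ 0.17377, g(4.5) ≈ 0.10540, g(5.5) ≈ 0.06393, g(6.5) ≈ 0.03877, g(7.5) ≈ 0.02352.
Sum = Δu · [g(3.5) + g(4.5) + g(5.5) + g(6.5) + g(7.5)].
Sum ≈ 0.40539.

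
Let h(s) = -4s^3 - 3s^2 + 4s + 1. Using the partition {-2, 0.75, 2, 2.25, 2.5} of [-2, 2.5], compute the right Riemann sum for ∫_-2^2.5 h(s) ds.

Subinterval widths: 2.75, 1.25, 0.25, 0.25.
Right endpoints: 0.75, 2, 2.25, 2.5.
h(0.75) = 0.625, h(2) = -35, h(2.25) = -50.75, h(2.5) = -70.25.
Sum = Σ Δs_i · h(s_i).
Sum = -72.28125.

-72.28125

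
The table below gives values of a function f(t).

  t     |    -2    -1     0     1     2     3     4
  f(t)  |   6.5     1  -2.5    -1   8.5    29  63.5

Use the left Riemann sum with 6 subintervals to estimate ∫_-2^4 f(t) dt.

Δt = 1.
Sum = 1·[6.5 + 1 + (-2.5) + (-1) + 8.5 + 29] = 41.5.

41.5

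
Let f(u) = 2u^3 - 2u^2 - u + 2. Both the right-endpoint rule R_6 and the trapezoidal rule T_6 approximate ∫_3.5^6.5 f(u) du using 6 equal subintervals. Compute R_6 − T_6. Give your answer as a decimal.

R_6 = 757.625.
T_6 = 657.5.
R_6 − T_6 = 100.125.

100.125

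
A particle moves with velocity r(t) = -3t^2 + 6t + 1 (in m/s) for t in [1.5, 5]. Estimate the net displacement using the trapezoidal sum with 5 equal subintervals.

Δt = (5 − 1.5)/5 = 0.7.
r(1.5) = 3.25, r(2.2) = -0.32, r(2.9) = -6.83, r(3.6) = -16.28, r(4.3) = -28.67, r(5) = -44.
T_5 = (Δt/2)·[r(t_0) + 2r(t_1) + ... + 2r(t_{4}) + r(t_5)].
Sum = -50.7325.

-50.7325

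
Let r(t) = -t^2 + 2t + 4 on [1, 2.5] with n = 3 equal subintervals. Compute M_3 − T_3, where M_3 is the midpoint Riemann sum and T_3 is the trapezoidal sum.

M_3 = 6.40625.
T_3 = 6.3125.
M_3 − T_3 = 0.09375.

0.09375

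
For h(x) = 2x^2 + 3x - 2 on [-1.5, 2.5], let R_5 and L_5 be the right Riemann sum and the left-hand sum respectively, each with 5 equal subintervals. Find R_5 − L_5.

R_5 = 19.52.
L_5 = 3.52.
R_5 − L_5 = 16.

16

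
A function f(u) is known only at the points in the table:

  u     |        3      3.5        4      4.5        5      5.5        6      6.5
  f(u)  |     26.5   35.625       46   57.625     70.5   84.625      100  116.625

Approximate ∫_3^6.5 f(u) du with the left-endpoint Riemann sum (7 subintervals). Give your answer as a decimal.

Δu = 0.5.
Sum = 0.5·[26.5 + 35.625 + 46 + 57.625 + 70.5 + 84.625 + 100] = 210.4375.

210.4375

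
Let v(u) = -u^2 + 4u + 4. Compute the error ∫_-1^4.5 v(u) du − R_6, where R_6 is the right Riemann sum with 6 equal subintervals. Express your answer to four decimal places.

Exact integral: ∫_-1^4.5 v(u) du ≈ 29.791667.
R_6 ≈ 30.281829.
Error ≈ 29.791667 − 30.281829 ≈ -0.4902.

-0.4902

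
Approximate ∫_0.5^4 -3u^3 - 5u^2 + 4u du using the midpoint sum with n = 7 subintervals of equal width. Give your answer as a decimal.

Δu = (4 − 0.5)/7 = 0.5.
Midpoints: 0.75, 1.25, 1.75, 2.25, 2.75, 3.25, 3.75.
f(0.75) = -1.078125, f(1.25) = -8.671875, f(1.75) = -24.390625, f(2.25) = -50.484375, f(2.75) = -89.203125, f(3.25) = -142.796875, f(3.75) = -213.515625.
Sum = Δu · [f(0.75) + f(1.25) + f(1.75) + ...].
Sum = -265.0703125.

-265.0703125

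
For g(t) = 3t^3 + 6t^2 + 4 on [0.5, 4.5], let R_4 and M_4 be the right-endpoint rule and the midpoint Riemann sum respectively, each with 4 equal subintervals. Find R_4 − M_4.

225

R_4 = 721.
M_4 = 496.
R_4 − M_4 = 225.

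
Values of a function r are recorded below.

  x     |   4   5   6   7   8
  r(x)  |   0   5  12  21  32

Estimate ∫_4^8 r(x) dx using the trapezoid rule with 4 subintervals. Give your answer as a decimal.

Δx = 1.
T_4 = (1/2)·[0 + 2·5 + 2·12 + 2·21 + 32] = 54.

54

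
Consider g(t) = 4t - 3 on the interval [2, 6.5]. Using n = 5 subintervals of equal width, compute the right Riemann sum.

71.1

Δt = (6.5 − 2)/5 = 0.9.
Right endpoints: 2.9, 3.8, 4.7, 5.6, 6.5.
g(2.9) = 8.6, g(3.8) = 12.2, g(4.7) = 15.8, g(5.6) = 19.4, g(6.5) = 23.
Sum = Δt · [g(2.9) + g(3.8) + g(4.7) + g(5.6) + g(6.5)].
Sum = 71.1.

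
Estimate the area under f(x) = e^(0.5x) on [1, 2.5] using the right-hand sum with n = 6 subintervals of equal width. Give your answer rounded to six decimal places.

3.918241

Δx = (2.5 − 1)/6 = 0.25.
Right endpoints: 1.25, 1.5, 1.75, 2, 2.25, 2.5.
f(1.25) ≈ 1.868246, f(1.5) ≈ 2.117000, f(1.75) ≈ 2.398875, f(2) ≈ 2.718282, f(2.25) ≈ 3.080217, f(2.5) ≈ 3.490343.
Sum = Δx · [f(1.25) + f(1.5) + f(1.75) + ...].
Sum ≈ 3.918241.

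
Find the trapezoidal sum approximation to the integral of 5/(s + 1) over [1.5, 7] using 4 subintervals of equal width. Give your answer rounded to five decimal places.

Δs = (7 − 1.5)/4 = 1.375.
f(1.5) = 2, f(2.875) = 40/31, f(4.25) = 20/21, f(5.625) = 40/53, f(7) = 0.625.
T_4 = (Δs/2)·[f(s_0) + 2f(s_1) + 2f(s_2) + 2f(s_3) + f(s_4)].
Sum ≈ 5.92614.

5.92614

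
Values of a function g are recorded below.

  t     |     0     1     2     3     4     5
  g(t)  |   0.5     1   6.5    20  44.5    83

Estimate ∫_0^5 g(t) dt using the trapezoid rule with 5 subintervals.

113.75

Δt = 1.
T_5 = (1/2)·[0.5 + 2·1 + 2·6.5 + 2·20 + 2·44.5 + 83] = 113.75.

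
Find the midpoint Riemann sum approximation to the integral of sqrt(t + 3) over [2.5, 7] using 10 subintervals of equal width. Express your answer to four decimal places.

12.4832

Δt = (7 − 2.5)/10 = 0.45.
Midpoints: 2.725, 3.175, 3.625, 4.075, 4.525, 4.975, 5.425, 5.875, 6.325, 6.775.
f(2.725) ≈ 2.3927, f(3.175) ≈ 2.4850, f(3.625) ≈ 2.5739, f(4.075) ≈ 2.6599, f(4.525) ≈ 2.7432, f(4.975) ≈ 2.8240, f(5.425) ≈ 2.9026, f(5.875) ≈ 2.9791, f(6.325) ≈ 3.0537, f(6.775) ≈ 3.1265.
Sum = Δt · [f(2.725) + f(3.175) + f(3.625) + ...].
Sum ≈ 12.4832.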